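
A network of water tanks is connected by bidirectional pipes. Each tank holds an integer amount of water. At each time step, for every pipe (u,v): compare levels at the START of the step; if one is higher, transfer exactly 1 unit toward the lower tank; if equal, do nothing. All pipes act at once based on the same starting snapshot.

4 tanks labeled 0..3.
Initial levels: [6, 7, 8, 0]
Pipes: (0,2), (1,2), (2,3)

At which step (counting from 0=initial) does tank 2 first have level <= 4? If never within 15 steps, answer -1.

Step 1: flows [2->0,2->1,2->3] -> levels [7 8 5 1]
Step 2: flows [0->2,1->2,2->3] -> levels [6 7 6 2]
Step 3: flows [0=2,1->2,2->3] -> levels [6 6 6 3]
Step 4: flows [0=2,1=2,2->3] -> levels [6 6 5 4]
Step 5: flows [0->2,1->2,2->3] -> levels [5 5 6 5]
Step 6: flows [2->0,2->1,2->3] -> levels [6 6 3 6]
Tank 2 first reaches <=4 at step 6

Answer: 6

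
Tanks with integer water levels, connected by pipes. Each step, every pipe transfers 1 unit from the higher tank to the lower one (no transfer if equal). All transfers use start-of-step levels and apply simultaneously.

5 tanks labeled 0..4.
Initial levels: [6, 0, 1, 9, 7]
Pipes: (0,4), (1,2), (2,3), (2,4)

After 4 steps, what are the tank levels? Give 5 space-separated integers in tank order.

Answer: 5 4 5 5 4

Derivation:
Step 1: flows [4->0,2->1,3->2,4->2] -> levels [7 1 2 8 5]
Step 2: flows [0->4,2->1,3->2,4->2] -> levels [6 2 3 7 5]
Step 3: flows [0->4,2->1,3->2,4->2] -> levels [5 3 4 6 5]
Step 4: flows [0=4,2->1,3->2,4->2] -> levels [5 4 5 5 4]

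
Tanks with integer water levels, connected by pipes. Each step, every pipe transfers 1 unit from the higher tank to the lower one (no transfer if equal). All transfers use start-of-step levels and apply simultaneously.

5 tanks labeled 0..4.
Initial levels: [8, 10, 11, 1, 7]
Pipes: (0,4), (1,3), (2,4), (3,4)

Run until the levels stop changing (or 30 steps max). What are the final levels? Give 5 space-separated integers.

Answer: 8 7 8 8 6

Derivation:
Step 1: flows [0->4,1->3,2->4,4->3] -> levels [7 9 10 3 8]
Step 2: flows [4->0,1->3,2->4,4->3] -> levels [8 8 9 5 7]
Step 3: flows [0->4,1->3,2->4,4->3] -> levels [7 7 8 7 8]
Step 4: flows [4->0,1=3,2=4,4->3] -> levels [8 7 8 8 6]
Step 5: flows [0->4,3->1,2->4,3->4] -> levels [7 8 7 6 9]
Step 6: flows [4->0,1->3,4->2,4->3] -> levels [8 7 8 8 6]
  -> period-2 cycle: step 6 state = step 4 state; never stabilizes
  -> state at step 30: (30-4) mod 2 = 0, same as step 4 -> [8 7 8 8 6]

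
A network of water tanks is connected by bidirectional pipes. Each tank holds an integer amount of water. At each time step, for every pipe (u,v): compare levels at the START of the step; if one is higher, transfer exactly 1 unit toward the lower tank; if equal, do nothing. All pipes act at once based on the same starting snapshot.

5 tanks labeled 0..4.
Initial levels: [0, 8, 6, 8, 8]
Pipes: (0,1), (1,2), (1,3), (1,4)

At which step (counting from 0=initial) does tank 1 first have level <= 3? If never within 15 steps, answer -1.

Step 1: flows [1->0,1->2,1=3,1=4] -> levels [1 6 7 8 8]
Step 2: flows [1->0,2->1,3->1,4->1] -> levels [2 8 6 7 7]
Step 3: flows [1->0,1->2,1->3,1->4] -> levels [3 4 7 8 8]
Step 4: flows [1->0,2->1,3->1,4->1] -> levels [4 6 6 7 7]
Step 5: flows [1->0,1=2,3->1,4->1] -> levels [5 7 6 6 6]
Step 6: flows [1->0,1->2,1->3,1->4] -> levels [6 3 7 7 7]
Tank 1 first reaches <=3 at step 6

Answer: 6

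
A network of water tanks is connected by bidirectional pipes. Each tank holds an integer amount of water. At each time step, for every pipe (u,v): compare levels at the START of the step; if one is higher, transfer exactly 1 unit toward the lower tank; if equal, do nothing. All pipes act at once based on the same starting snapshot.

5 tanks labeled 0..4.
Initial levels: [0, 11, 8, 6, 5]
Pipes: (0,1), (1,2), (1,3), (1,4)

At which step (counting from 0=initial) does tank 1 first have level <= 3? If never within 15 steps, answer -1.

Answer: -1

Derivation:
Step 1: flows [1->0,1->2,1->3,1->4] -> levels [1 7 9 7 6]
Step 2: flows [1->0,2->1,1=3,1->4] -> levels [2 6 8 7 7]
Step 3: flows [1->0,2->1,3->1,4->1] -> levels [3 8 7 6 6]
Step 4: flows [1->0,1->2,1->3,1->4] -> levels [4 4 8 7 7]
Step 5: flows [0=1,2->1,3->1,4->1] -> levels [4 7 7 6 6]
Step 6: flows [1->0,1=2,1->3,1->4] -> levels [5 4 7 7 7]
Step 7: flows [0->1,2->1,3->1,4->1] -> levels [4 8 6 6 6]
Step 8: flows [1->0,1->2,1->3,1->4] -> levels [5 4 7 7 7]
  -> period-2 cycle (repeats step 6); tank 1 never drops to <=3
Tank 1 never reaches <=3 within 15 steps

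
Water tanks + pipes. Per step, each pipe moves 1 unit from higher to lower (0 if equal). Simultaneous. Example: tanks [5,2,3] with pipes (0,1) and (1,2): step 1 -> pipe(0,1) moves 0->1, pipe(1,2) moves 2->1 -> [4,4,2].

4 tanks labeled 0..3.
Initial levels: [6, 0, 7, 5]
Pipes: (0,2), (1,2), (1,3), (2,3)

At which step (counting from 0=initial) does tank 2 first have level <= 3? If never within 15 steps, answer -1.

Step 1: flows [2->0,2->1,3->1,2->3] -> levels [7 2 4 5]
Step 2: flows [0->2,2->1,3->1,3->2] -> levels [6 4 5 3]
Step 3: flows [0->2,2->1,1->3,2->3] -> levels [5 4 4 5]
Step 4: flows [0->2,1=2,3->1,3->2] -> levels [4 5 6 3]
Step 5: flows [2->0,2->1,1->3,2->3] -> levels [5 5 3 5]
Tank 2 first reaches <=3 at step 5

Answer: 5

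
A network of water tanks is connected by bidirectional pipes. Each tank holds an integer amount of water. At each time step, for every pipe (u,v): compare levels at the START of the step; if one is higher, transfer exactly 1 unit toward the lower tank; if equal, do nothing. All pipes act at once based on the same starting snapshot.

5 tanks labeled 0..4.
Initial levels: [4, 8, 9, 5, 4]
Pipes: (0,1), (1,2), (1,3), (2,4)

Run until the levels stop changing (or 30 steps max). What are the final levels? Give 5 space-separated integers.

Step 1: flows [1->0,2->1,1->3,2->4] -> levels [5 7 7 6 5]
Step 2: flows [1->0,1=2,1->3,2->4] -> levels [6 5 6 7 6]
Step 3: flows [0->1,2->1,3->1,2=4] -> levels [5 8 5 6 6]
Step 4: flows [1->0,1->2,1->3,4->2] -> levels [6 5 7 7 5]
Step 5: flows [0->1,2->1,3->1,2->4] -> levels [5 8 5 6 6]
  -> period-2 cycle: step 5 state = step 3 state; never stabilizes
  -> state at step 30: (30-3) mod 2 = 1, same as step 4 -> [6 5 7 7 5]

Answer: 6 5 7 7 5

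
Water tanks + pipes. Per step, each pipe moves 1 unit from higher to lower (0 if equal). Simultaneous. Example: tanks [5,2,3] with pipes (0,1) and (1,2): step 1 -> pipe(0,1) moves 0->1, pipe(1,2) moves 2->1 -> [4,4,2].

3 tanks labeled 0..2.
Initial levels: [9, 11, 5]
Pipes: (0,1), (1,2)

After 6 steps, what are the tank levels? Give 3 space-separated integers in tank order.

Answer: 8 9 8

Derivation:
Step 1: flows [1->0,1->2] -> levels [10 9 6]
Step 2: flows [0->1,1->2] -> levels [9 9 7]
Step 3: flows [0=1,1->2] -> levels [9 8 8]
Step 4: flows [0->1,1=2] -> levels [8 9 8]
Step 5: flows [1->0,1->2] -> levels [9 7 9]
Step 6: flows [0->1,2->1] -> levels [8 9 8]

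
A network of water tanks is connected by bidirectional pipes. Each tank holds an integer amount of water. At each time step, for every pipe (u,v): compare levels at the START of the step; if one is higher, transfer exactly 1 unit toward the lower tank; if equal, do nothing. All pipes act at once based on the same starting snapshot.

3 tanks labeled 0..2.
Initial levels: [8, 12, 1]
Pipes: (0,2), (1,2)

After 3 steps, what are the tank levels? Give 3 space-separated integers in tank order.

Step 1: flows [0->2,1->2] -> levels [7 11 3]
Step 2: flows [0->2,1->2] -> levels [6 10 5]
Step 3: flows [0->2,1->2] -> levels [5 9 7]

Answer: 5 9 7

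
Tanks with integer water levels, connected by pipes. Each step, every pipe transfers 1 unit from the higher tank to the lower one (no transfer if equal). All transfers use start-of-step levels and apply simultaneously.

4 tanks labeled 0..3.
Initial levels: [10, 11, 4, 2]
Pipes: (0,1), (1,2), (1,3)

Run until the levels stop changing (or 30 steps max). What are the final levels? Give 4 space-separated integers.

Step 1: flows [1->0,1->2,1->3] -> levels [11 8 5 3]
Step 2: flows [0->1,1->2,1->3] -> levels [10 7 6 4]
Step 3: flows [0->1,1->2,1->3] -> levels [9 6 7 5]
Step 4: flows [0->1,2->1,1->3] -> levels [8 7 6 6]
Step 5: flows [0->1,1->2,1->3] -> levels [7 6 7 7]
Step 6: flows [0->1,2->1,3->1] -> levels [6 9 6 6]
Step 7: flows [1->0,1->2,1->3] -> levels [7 6 7 7]
  -> period-2 cycle: step 7 state = step 5 state; never stabilizes
  -> state at step 30: (30-5) mod 2 = 1, same as step 6 -> [6 9 6 6]

Answer: 6 9 6 6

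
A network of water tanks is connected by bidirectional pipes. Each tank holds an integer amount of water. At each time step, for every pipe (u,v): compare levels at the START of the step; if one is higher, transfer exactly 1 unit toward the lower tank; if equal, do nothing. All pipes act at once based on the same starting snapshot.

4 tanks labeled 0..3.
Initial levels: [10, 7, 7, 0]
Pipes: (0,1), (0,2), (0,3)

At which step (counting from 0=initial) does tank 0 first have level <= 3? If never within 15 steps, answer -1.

Step 1: flows [0->1,0->2,0->3] -> levels [7 8 8 1]
Step 2: flows [1->0,2->0,0->3] -> levels [8 7 7 2]
Step 3: flows [0->1,0->2,0->3] -> levels [5 8 8 3]
Step 4: flows [1->0,2->0,0->3] -> levels [6 7 7 4]
Step 5: flows [1->0,2->0,0->3] -> levels [7 6 6 5]
Step 6: flows [0->1,0->2,0->3] -> levels [4 7 7 6]
Step 7: flows [1->0,2->0,3->0] -> levels [7 6 6 5]
  -> period-2 cycle (repeats step 5); tank 0 never drops to <=3
Tank 0 never reaches <=3 within 15 steps

Answer: -1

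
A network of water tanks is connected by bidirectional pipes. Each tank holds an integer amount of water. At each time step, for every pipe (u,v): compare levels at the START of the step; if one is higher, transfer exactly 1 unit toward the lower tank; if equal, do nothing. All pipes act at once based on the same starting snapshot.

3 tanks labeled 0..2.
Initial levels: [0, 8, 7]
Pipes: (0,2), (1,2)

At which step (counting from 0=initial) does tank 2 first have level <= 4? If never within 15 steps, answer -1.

Step 1: flows [2->0,1->2] -> levels [1 7 7]
Step 2: flows [2->0,1=2] -> levels [2 7 6]
Step 3: flows [2->0,1->2] -> levels [3 6 6]
Step 4: flows [2->0,1=2] -> levels [4 6 5]
Step 5: flows [2->0,1->2] -> levels [5 5 5]
Step 6: flows [0=2,1=2] -> levels [5 5 5]
  -> stable; tank 2 stays at 5 > 4
Tank 2 never reaches <=4 within 15 steps

Answer: -1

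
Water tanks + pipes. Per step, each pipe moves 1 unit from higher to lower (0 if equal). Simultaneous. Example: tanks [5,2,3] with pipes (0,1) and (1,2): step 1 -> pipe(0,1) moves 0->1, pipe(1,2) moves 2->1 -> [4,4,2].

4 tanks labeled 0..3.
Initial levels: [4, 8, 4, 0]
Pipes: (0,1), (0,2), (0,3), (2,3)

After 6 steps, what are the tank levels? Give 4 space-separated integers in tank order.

Answer: 3 5 4 4

Derivation:
Step 1: flows [1->0,0=2,0->3,2->3] -> levels [4 7 3 2]
Step 2: flows [1->0,0->2,0->3,2->3] -> levels [3 6 3 4]
Step 3: flows [1->0,0=2,3->0,3->2] -> levels [5 5 4 2]
Step 4: flows [0=1,0->2,0->3,2->3] -> levels [3 5 4 4]
Step 5: flows [1->0,2->0,3->0,2=3] -> levels [6 4 3 3]
Step 6: flows [0->1,0->2,0->3,2=3] -> levels [3 5 4 4]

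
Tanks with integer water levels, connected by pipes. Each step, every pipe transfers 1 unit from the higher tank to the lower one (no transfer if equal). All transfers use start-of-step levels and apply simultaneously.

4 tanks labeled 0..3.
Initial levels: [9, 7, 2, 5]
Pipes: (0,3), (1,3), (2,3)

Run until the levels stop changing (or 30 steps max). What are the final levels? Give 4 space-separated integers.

Answer: 6 6 6 5

Derivation:
Step 1: flows [0->3,1->3,3->2] -> levels [8 6 3 6]
Step 2: flows [0->3,1=3,3->2] -> levels [7 6 4 6]
Step 3: flows [0->3,1=3,3->2] -> levels [6 6 5 6]
Step 4: flows [0=3,1=3,3->2] -> levels [6 6 6 5]
Step 5: flows [0->3,1->3,2->3] -> levels [5 5 5 8]
Step 6: flows [3->0,3->1,3->2] -> levels [6 6 6 5]
  -> period-2 cycle: step 6 state = step 4 state; never stabilizes
  -> state at step 30: (30-4) mod 2 = 0, same as step 4 -> [6 6 6 5]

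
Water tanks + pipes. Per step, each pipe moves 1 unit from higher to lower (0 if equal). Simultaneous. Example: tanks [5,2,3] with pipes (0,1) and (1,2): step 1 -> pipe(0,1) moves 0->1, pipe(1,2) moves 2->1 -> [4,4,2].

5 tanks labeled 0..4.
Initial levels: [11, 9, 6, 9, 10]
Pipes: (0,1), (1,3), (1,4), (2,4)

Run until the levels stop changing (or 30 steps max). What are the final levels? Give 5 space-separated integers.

Answer: 10 8 8 10 9

Derivation:
Step 1: flows [0->1,1=3,4->1,4->2] -> levels [10 11 7 9 8]
Step 2: flows [1->0,1->3,1->4,4->2] -> levels [11 8 8 10 8]
Step 3: flows [0->1,3->1,1=4,2=4] -> levels [10 10 8 9 8]
Step 4: flows [0=1,1->3,1->4,2=4] -> levels [10 8 8 10 9]
Step 5: flows [0->1,3->1,4->1,4->2] -> levels [9 11 9 9 7]
Step 6: flows [1->0,1->3,1->4,2->4] -> levels [10 8 8 10 9]
  -> period-2 cycle: step 6 state = step 4 state; never stabilizes
  -> state at step 30: (30-4) mod 2 = 0, same as step 4 -> [10 8 8 10 9]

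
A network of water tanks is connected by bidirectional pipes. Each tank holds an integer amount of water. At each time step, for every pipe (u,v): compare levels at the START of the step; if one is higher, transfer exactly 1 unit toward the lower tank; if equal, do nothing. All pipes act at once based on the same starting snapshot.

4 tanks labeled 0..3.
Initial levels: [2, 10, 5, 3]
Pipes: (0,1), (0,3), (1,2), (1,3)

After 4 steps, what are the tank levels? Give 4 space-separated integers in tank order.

Answer: 5 4 6 5

Derivation:
Step 1: flows [1->0,3->0,1->2,1->3] -> levels [4 7 6 3]
Step 2: flows [1->0,0->3,1->2,1->3] -> levels [4 4 7 5]
Step 3: flows [0=1,3->0,2->1,3->1] -> levels [5 6 6 3]
Step 4: flows [1->0,0->3,1=2,1->3] -> levels [5 4 6 5]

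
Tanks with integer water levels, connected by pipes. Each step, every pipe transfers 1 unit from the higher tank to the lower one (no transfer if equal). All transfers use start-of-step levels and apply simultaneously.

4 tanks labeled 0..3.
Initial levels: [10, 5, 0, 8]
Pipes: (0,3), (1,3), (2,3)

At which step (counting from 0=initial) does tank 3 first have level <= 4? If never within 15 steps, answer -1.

Step 1: flows [0->3,3->1,3->2] -> levels [9 6 1 7]
Step 2: flows [0->3,3->1,3->2] -> levels [8 7 2 6]
Step 3: flows [0->3,1->3,3->2] -> levels [7 6 3 7]
Step 4: flows [0=3,3->1,3->2] -> levels [7 7 4 5]
Step 5: flows [0->3,1->3,3->2] -> levels [6 6 5 6]
Step 6: flows [0=3,1=3,3->2] -> levels [6 6 6 5]
Step 7: flows [0->3,1->3,2->3] -> levels [5 5 5 8]
Step 8: flows [3->0,3->1,3->2] -> levels [6 6 6 5]
  -> period-2 cycle (repeats step 6); tank 3 never drops to <=4
Tank 3 never reaches <=4 within 15 steps

Answer: -1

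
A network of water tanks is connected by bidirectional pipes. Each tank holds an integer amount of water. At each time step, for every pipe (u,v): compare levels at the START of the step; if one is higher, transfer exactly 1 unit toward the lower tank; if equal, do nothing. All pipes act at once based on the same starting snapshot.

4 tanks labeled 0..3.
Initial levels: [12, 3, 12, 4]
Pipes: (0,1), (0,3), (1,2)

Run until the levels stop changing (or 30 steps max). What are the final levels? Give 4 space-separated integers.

Answer: 8 7 9 7

Derivation:
Step 1: flows [0->1,0->3,2->1] -> levels [10 5 11 5]
Step 2: flows [0->1,0->3,2->1] -> levels [8 7 10 6]
Step 3: flows [0->1,0->3,2->1] -> levels [6 9 9 7]
Step 4: flows [1->0,3->0,1=2] -> levels [8 8 9 6]
Step 5: flows [0=1,0->3,2->1] -> levels [7 9 8 7]
Step 6: flows [1->0,0=3,1->2] -> levels [8 7 9 7]
Step 7: flows [0->1,0->3,2->1] -> levels [6 9 8 8]
Step 8: flows [1->0,3->0,1->2] -> levels [8 7 9 7]
  -> period-2 cycle: step 8 state = step 6 state; never stabilizes
  -> state at step 30: (30-6) mod 2 = 0, same as step 6 -> [8 7 9 7]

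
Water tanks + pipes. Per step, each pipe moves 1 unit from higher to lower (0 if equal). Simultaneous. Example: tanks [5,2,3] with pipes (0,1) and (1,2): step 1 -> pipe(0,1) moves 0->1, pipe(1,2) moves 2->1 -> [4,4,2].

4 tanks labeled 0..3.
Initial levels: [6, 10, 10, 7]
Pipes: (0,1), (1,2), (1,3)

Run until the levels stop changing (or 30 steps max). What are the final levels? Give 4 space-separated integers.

Answer: 9 6 9 9

Derivation:
Step 1: flows [1->0,1=2,1->3] -> levels [7 8 10 8]
Step 2: flows [1->0,2->1,1=3] -> levels [8 8 9 8]
Step 3: flows [0=1,2->1,1=3] -> levels [8 9 8 8]
Step 4: flows [1->0,1->2,1->3] -> levels [9 6 9 9]
Step 5: flows [0->1,2->1,3->1] -> levels [8 9 8 8]
  -> period-2 cycle: step 5 state = step 3 state; never stabilizes
  -> state at step 30: (30-3) mod 2 = 1, same as step 4 -> [9 6 9 9]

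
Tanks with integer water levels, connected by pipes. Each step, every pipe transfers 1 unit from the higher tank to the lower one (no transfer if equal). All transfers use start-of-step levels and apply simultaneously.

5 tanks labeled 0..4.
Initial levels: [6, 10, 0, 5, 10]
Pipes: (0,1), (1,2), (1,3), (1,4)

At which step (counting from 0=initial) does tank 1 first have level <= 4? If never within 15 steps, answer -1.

Step 1: flows [1->0,1->2,1->3,1=4] -> levels [7 7 1 6 10]
Step 2: flows [0=1,1->2,1->3,4->1] -> levels [7 6 2 7 9]
Step 3: flows [0->1,1->2,3->1,4->1] -> levels [6 8 3 6 8]
Step 4: flows [1->0,1->2,1->3,1=4] -> levels [7 5 4 7 8]
Step 5: flows [0->1,1->2,3->1,4->1] -> levels [6 7 5 6 7]
Step 6: flows [1->0,1->2,1->3,1=4] -> levels [7 4 6 7 7]
Tank 1 first reaches <=4 at step 6

Answer: 6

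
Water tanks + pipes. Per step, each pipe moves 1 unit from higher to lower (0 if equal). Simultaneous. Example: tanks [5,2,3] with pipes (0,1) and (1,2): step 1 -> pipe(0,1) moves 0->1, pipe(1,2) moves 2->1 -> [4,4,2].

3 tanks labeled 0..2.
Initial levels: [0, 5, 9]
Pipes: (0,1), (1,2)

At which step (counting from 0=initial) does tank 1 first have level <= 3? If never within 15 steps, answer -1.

Step 1: flows [1->0,2->1] -> levels [1 5 8]
Step 2: flows [1->0,2->1] -> levels [2 5 7]
Step 3: flows [1->0,2->1] -> levels [3 5 6]
Step 4: flows [1->0,2->1] -> levels [4 5 5]
Step 5: flows [1->0,1=2] -> levels [5 4 5]
Step 6: flows [0->1,2->1] -> levels [4 6 4]
Step 7: flows [1->0,1->2] -> levels [5 4 5]
  -> period-2 cycle (repeats step 5); tank 1 never drops to <=3
Tank 1 never reaches <=3 within 15 steps

Answer: -1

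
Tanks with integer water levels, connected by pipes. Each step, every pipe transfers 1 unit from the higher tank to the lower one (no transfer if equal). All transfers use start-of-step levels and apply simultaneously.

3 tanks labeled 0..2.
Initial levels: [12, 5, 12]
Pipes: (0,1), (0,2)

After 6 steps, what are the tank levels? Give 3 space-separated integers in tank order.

Answer: 11 9 9

Derivation:
Step 1: flows [0->1,0=2] -> levels [11 6 12]
Step 2: flows [0->1,2->0] -> levels [11 7 11]
Step 3: flows [0->1,0=2] -> levels [10 8 11]
Step 4: flows [0->1,2->0] -> levels [10 9 10]
Step 5: flows [0->1,0=2] -> levels [9 10 10]
Step 6: flows [1->0,2->0] -> levels [11 9 9]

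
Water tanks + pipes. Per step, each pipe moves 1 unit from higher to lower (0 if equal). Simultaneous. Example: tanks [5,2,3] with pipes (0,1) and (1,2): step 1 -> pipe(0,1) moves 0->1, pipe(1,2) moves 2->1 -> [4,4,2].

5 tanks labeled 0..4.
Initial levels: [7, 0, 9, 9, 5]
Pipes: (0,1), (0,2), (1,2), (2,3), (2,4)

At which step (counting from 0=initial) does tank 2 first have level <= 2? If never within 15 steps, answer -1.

Answer: -1

Derivation:
Step 1: flows [0->1,2->0,2->1,2=3,2->4] -> levels [7 2 6 9 6]
Step 2: flows [0->1,0->2,2->1,3->2,2=4] -> levels [5 4 7 8 6]
Step 3: flows [0->1,2->0,2->1,3->2,2->4] -> levels [5 6 5 7 7]
Step 4: flows [1->0,0=2,1->2,3->2,4->2] -> levels [6 4 8 6 6]
Step 5: flows [0->1,2->0,2->1,2->3,2->4] -> levels [6 6 4 7 7]
Step 6: flows [0=1,0->2,1->2,3->2,4->2] -> levels [5 5 8 6 6]
Step 7: flows [0=1,2->0,2->1,2->3,2->4] -> levels [6 6 4 7 7]
  -> period-2 cycle (repeats step 5); tank 2 never drops to <=2
Tank 2 never reaches <=2 within 15 steps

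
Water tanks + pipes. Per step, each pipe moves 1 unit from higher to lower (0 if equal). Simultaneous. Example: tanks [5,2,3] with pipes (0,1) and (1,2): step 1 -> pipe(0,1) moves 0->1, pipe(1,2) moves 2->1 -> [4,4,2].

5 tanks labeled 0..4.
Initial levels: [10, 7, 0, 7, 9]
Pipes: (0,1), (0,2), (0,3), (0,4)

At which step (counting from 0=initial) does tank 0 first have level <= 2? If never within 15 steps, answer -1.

Step 1: flows [0->1,0->2,0->3,0->4] -> levels [6 8 1 8 10]
Step 2: flows [1->0,0->2,3->0,4->0] -> levels [8 7 2 7 9]
Step 3: flows [0->1,0->2,0->3,4->0] -> levels [6 8 3 8 8]
Step 4: flows [1->0,0->2,3->0,4->0] -> levels [8 7 4 7 7]
Step 5: flows [0->1,0->2,0->3,0->4] -> levels [4 8 5 8 8]
Step 6: flows [1->0,2->0,3->0,4->0] -> levels [8 7 4 7 7]
  -> period-2 cycle (repeats step 4); tank 0 never drops to <=2
Tank 0 never reaches <=2 within 15 steps

Answer: -1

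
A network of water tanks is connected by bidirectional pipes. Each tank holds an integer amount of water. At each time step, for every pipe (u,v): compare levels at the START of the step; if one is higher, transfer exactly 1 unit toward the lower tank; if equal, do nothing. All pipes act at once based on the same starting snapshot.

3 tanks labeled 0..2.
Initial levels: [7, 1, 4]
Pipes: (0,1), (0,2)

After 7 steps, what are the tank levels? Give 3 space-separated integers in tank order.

Step 1: flows [0->1,0->2] -> levels [5 2 5]
Step 2: flows [0->1,0=2] -> levels [4 3 5]
Step 3: flows [0->1,2->0] -> levels [4 4 4]
Step 4: flows [0=1,0=2] -> levels [4 4 4]
  -> stable; steps 5..7 unchanged -> [4 4 4]

Answer: 4 4 4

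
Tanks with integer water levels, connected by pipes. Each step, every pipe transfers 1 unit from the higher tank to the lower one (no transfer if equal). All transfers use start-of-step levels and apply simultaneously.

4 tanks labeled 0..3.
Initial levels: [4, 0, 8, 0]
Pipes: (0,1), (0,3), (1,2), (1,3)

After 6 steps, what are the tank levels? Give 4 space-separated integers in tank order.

Step 1: flows [0->1,0->3,2->1,1=3] -> levels [2 2 7 1]
Step 2: flows [0=1,0->3,2->1,1->3] -> levels [1 2 6 3]
Step 3: flows [1->0,3->0,2->1,3->1] -> levels [3 3 5 1]
Step 4: flows [0=1,0->3,2->1,1->3] -> levels [2 3 4 3]
Step 5: flows [1->0,3->0,2->1,1=3] -> levels [4 3 3 2]
Step 6: flows [0->1,0->3,1=2,1->3] -> levels [2 3 3 4]

Answer: 2 3 3 4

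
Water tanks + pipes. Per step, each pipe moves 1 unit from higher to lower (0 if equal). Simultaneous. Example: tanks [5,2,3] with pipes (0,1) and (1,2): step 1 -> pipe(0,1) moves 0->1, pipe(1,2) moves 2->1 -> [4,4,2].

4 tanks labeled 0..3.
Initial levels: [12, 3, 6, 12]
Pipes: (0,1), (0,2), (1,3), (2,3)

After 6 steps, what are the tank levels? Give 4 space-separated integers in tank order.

Step 1: flows [0->1,0->2,3->1,3->2] -> levels [10 5 8 10]
Step 2: flows [0->1,0->2,3->1,3->2] -> levels [8 7 10 8]
Step 3: flows [0->1,2->0,3->1,2->3] -> levels [8 9 8 8]
Step 4: flows [1->0,0=2,1->3,2=3] -> levels [9 7 8 9]
Step 5: flows [0->1,0->2,3->1,3->2] -> levels [7 9 10 7]
Step 6: flows [1->0,2->0,1->3,2->3] -> levels [9 7 8 9]

Answer: 9 7 8 9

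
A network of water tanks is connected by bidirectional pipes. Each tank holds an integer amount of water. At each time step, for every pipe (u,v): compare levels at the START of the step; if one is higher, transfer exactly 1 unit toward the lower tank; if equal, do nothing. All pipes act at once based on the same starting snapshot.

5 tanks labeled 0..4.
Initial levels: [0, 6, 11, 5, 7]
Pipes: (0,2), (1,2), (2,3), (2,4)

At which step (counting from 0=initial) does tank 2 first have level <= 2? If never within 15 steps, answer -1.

Step 1: flows [2->0,2->1,2->3,2->4] -> levels [1 7 7 6 8]
Step 2: flows [2->0,1=2,2->3,4->2] -> levels [2 7 6 7 7]
Step 3: flows [2->0,1->2,3->2,4->2] -> levels [3 6 8 6 6]
Step 4: flows [2->0,2->1,2->3,2->4] -> levels [4 7 4 7 7]
Step 5: flows [0=2,1->2,3->2,4->2] -> levels [4 6 7 6 6]
Step 6: flows [2->0,2->1,2->3,2->4] -> levels [5 7 3 7 7]
Step 7: flows [0->2,1->2,3->2,4->2] -> levels [4 6 7 6 6]
  -> period-2 cycle (repeats step 5); tank 2 never drops to <=2
Tank 2 never reaches <=2 within 15 steps

Answer: -1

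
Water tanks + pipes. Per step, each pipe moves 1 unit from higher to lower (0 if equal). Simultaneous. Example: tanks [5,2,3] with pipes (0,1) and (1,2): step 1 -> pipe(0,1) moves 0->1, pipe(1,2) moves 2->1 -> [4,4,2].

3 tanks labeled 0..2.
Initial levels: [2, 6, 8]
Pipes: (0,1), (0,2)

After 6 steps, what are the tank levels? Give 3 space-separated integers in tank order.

Step 1: flows [1->0,2->0] -> levels [4 5 7]
Step 2: flows [1->0,2->0] -> levels [6 4 6]
Step 3: flows [0->1,0=2] -> levels [5 5 6]
Step 4: flows [0=1,2->0] -> levels [6 5 5]
Step 5: flows [0->1,0->2] -> levels [4 6 6]
Step 6: flows [1->0,2->0] -> levels [6 5 5]

Answer: 6 5 5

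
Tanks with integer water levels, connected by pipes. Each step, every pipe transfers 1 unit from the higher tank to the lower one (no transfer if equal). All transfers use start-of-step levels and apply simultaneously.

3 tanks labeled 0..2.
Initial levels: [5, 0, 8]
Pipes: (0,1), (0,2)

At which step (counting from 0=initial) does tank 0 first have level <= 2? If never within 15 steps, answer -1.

Step 1: flows [0->1,2->0] -> levels [5 1 7]
Step 2: flows [0->1,2->0] -> levels [5 2 6]
Step 3: flows [0->1,2->0] -> levels [5 3 5]
Step 4: flows [0->1,0=2] -> levels [4 4 5]
Step 5: flows [0=1,2->0] -> levels [5 4 4]
Step 6: flows [0->1,0->2] -> levels [3 5 5]
Step 7: flows [1->0,2->0] -> levels [5 4 4]
  -> period-2 cycle (repeats step 5); tank 0 never drops to <=2
Tank 0 never reaches <=2 within 15 steps

Answer: -1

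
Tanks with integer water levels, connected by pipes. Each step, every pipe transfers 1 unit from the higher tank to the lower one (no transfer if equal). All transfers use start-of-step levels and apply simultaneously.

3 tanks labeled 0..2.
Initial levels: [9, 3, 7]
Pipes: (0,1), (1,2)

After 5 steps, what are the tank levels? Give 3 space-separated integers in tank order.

Answer: 7 5 7

Derivation:
Step 1: flows [0->1,2->1] -> levels [8 5 6]
Step 2: flows [0->1,2->1] -> levels [7 7 5]
Step 3: flows [0=1,1->2] -> levels [7 6 6]
Step 4: flows [0->1,1=2] -> levels [6 7 6]
Step 5: flows [1->0,1->2] -> levels [7 5 7]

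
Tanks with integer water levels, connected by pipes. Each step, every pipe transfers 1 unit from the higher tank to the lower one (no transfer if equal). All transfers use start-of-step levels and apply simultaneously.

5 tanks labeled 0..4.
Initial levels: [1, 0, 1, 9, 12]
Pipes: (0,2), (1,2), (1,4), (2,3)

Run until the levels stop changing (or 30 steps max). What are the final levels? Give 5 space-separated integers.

Step 1: flows [0=2,2->1,4->1,3->2] -> levels [1 2 1 8 11]
Step 2: flows [0=2,1->2,4->1,3->2] -> levels [1 2 3 7 10]
Step 3: flows [2->0,2->1,4->1,3->2] -> levels [2 4 2 6 9]
Step 4: flows [0=2,1->2,4->1,3->2] -> levels [2 4 4 5 8]
Step 5: flows [2->0,1=2,4->1,3->2] -> levels [3 5 4 4 7]
Step 6: flows [2->0,1->2,4->1,2=3] -> levels [4 5 4 4 6]
Step 7: flows [0=2,1->2,4->1,2=3] -> levels [4 5 5 4 5]
Step 8: flows [2->0,1=2,1=4,2->3] -> levels [5 5 3 5 5]
Step 9: flows [0->2,1->2,1=4,3->2] -> levels [4 4 6 4 5]
Step 10: flows [2->0,2->1,4->1,2->3] -> levels [5 6 3 5 4]
Step 11: flows [0->2,1->2,1->4,3->2] -> levels [4 4 6 4 5]
  -> period-2 cycle: step 11 state = step 9 state; never stabilizes
  -> state at step 30: (30-9) mod 2 = 1, same as step 10 -> [5 6 3 5 4]

Answer: 5 6 3 5 4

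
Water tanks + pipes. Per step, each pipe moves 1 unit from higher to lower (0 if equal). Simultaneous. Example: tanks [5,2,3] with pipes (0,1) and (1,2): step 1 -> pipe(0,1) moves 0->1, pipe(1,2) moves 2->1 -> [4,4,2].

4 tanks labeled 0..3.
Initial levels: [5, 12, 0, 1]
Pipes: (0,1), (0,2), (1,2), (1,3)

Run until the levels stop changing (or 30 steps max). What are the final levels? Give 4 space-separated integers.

Answer: 5 6 4 3

Derivation:
Step 1: flows [1->0,0->2,1->2,1->3] -> levels [5 9 2 2]
Step 2: flows [1->0,0->2,1->2,1->3] -> levels [5 6 4 3]
Step 3: flows [1->0,0->2,1->2,1->3] -> levels [5 3 6 4]
Step 4: flows [0->1,2->0,2->1,3->1] -> levels [5 6 4 3]
  -> period-2 cycle: step 4 state = step 2 state; never stabilizes
  -> state at step 30: (30-2) mod 2 = 0, same as step 2 -> [5 6 4 3]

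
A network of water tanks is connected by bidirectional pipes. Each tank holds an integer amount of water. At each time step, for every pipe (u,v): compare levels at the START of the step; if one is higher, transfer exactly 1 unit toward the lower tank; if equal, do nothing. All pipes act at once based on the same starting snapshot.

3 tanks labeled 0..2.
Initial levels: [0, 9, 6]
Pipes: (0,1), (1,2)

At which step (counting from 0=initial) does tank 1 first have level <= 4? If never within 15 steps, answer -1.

Answer: -1

Derivation:
Step 1: flows [1->0,1->2] -> levels [1 7 7]
Step 2: flows [1->0,1=2] -> levels [2 6 7]
Step 3: flows [1->0,2->1] -> levels [3 6 6]
Step 4: flows [1->0,1=2] -> levels [4 5 6]
Step 5: flows [1->0,2->1] -> levels [5 5 5]
Step 6: flows [0=1,1=2] -> levels [5 5 5]
  -> stable; tank 1 stays at 5 > 4
Tank 1 never reaches <=4 within 15 steps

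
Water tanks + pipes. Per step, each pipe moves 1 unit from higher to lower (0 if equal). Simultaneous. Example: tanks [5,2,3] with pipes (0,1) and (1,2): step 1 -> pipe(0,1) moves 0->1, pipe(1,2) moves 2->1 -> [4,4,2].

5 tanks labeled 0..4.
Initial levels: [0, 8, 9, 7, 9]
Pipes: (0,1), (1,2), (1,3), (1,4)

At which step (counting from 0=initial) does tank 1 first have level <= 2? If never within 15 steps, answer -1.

Answer: -1

Derivation:
Step 1: flows [1->0,2->1,1->3,4->1] -> levels [1 8 8 8 8]
Step 2: flows [1->0,1=2,1=3,1=4] -> levels [2 7 8 8 8]
Step 3: flows [1->0,2->1,3->1,4->1] -> levels [3 9 7 7 7]
Step 4: flows [1->0,1->2,1->3,1->4] -> levels [4 5 8 8 8]
Step 5: flows [1->0,2->1,3->1,4->1] -> levels [5 7 7 7 7]
Step 6: flows [1->0,1=2,1=3,1=4] -> levels [6 6 7 7 7]
Step 7: flows [0=1,2->1,3->1,4->1] -> levels [6 9 6 6 6]
Step 8: flows [1->0,1->2,1->3,1->4] -> levels [7 5 7 7 7]
Step 9: flows [0->1,2->1,3->1,4->1] -> levels [6 9 6 6 6]
  -> period-2 cycle (repeats step 7); tank 1 never drops to <=2
Tank 1 never reaches <=2 within 15 steps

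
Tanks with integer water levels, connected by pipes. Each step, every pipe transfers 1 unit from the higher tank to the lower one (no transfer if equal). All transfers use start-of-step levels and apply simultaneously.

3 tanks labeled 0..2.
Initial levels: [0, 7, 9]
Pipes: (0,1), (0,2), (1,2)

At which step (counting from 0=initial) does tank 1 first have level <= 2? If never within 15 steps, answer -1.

Answer: -1

Derivation:
Step 1: flows [1->0,2->0,2->1] -> levels [2 7 7]
Step 2: flows [1->0,2->0,1=2] -> levels [4 6 6]
Step 3: flows [1->0,2->0,1=2] -> levels [6 5 5]
Step 4: flows [0->1,0->2,1=2] -> levels [4 6 6]
  -> period-2 cycle (repeats step 2); tank 1 never drops to <=2
Tank 1 never reaches <=2 within 15 steps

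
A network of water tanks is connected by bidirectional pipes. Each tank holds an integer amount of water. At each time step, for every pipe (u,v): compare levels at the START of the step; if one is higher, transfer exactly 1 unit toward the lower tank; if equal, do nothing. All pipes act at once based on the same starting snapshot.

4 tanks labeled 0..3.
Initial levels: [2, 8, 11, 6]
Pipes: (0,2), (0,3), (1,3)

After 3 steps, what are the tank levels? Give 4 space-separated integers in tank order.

Answer: 7 6 8 6

Derivation:
Step 1: flows [2->0,3->0,1->3] -> levels [4 7 10 6]
Step 2: flows [2->0,3->0,1->3] -> levels [6 6 9 6]
Step 3: flows [2->0,0=3,1=3] -> levels [7 6 8 6]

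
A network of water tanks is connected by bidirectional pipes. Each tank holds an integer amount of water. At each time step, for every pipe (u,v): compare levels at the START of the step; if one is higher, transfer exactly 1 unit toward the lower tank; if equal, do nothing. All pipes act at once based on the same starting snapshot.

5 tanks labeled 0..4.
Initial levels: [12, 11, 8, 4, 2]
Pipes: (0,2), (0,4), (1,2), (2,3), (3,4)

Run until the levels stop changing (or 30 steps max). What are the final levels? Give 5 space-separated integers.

Step 1: flows [0->2,0->4,1->2,2->3,3->4] -> levels [10 10 9 4 4]
Step 2: flows [0->2,0->4,1->2,2->3,3=4] -> levels [8 9 10 5 5]
Step 3: flows [2->0,0->4,2->1,2->3,3=4] -> levels [8 10 7 6 6]
Step 4: flows [0->2,0->4,1->2,2->3,3=4] -> levels [6 9 8 7 7]
Step 5: flows [2->0,4->0,1->2,2->3,3=4] -> levels [8 8 7 8 6]
Step 6: flows [0->2,0->4,1->2,3->2,3->4] -> levels [6 7 10 6 8]
Step 7: flows [2->0,4->0,2->1,2->3,4->3] -> levels [8 8 7 8 6]
  -> period-2 cycle: step 7 state = step 5 state; never stabilizes
  -> state at step 30: (30-5) mod 2 = 1, same as step 6 -> [6 7 10 6 8]

Answer: 6 7 10 6 8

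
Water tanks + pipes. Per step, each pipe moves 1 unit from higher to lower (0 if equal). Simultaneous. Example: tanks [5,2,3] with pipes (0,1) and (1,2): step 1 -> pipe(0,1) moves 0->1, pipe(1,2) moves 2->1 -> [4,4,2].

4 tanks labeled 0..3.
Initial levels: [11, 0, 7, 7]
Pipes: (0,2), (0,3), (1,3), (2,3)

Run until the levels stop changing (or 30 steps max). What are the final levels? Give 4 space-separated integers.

Answer: 6 6 6 7

Derivation:
Step 1: flows [0->2,0->3,3->1,2=3] -> levels [9 1 8 7]
Step 2: flows [0->2,0->3,3->1,2->3] -> levels [7 2 8 8]
Step 3: flows [2->0,3->0,3->1,2=3] -> levels [9 3 7 6]
Step 4: flows [0->2,0->3,3->1,2->3] -> levels [7 4 7 7]
Step 5: flows [0=2,0=3,3->1,2=3] -> levels [7 5 7 6]
Step 6: flows [0=2,0->3,3->1,2->3] -> levels [6 6 6 7]
Step 7: flows [0=2,3->0,3->1,3->2] -> levels [7 7 7 4]
Step 8: flows [0=2,0->3,1->3,2->3] -> levels [6 6 6 7]
  -> period-2 cycle: step 8 state = step 6 state; never stabilizes
  -> state at step 30: (30-6) mod 2 = 0, same as step 6 -> [6 6 6 7]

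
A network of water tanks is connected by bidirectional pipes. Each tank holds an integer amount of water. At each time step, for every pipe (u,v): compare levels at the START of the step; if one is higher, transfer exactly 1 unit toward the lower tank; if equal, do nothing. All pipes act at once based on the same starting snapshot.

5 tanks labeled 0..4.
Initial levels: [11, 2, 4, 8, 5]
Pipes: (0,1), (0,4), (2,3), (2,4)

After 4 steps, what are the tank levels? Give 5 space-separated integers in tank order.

Answer: 5 6 5 7 7

Derivation:
Step 1: flows [0->1,0->4,3->2,4->2] -> levels [9 3 6 7 5]
Step 2: flows [0->1,0->4,3->2,2->4] -> levels [7 4 6 6 7]
Step 3: flows [0->1,0=4,2=3,4->2] -> levels [6 5 7 6 6]
Step 4: flows [0->1,0=4,2->3,2->4] -> levels [5 6 5 7 7]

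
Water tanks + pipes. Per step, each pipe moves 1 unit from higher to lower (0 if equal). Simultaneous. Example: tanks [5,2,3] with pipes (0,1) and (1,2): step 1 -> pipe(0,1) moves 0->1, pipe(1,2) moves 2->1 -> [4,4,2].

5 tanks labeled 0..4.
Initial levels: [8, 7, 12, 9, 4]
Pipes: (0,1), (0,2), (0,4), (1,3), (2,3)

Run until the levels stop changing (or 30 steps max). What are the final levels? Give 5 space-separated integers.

Answer: 9 7 7 10 7

Derivation:
Step 1: flows [0->1,2->0,0->4,3->1,2->3] -> levels [7 9 10 9 5]
Step 2: flows [1->0,2->0,0->4,1=3,2->3] -> levels [8 8 8 10 6]
Step 3: flows [0=1,0=2,0->4,3->1,3->2] -> levels [7 9 9 8 7]
Step 4: flows [1->0,2->0,0=4,1->3,2->3] -> levels [9 7 7 10 7]
Step 5: flows [0->1,0->2,0->4,3->1,3->2] -> levels [6 9 9 8 8]
Step 6: flows [1->0,2->0,4->0,1->3,2->3] -> levels [9 7 7 10 7]
  -> period-2 cycle: step 6 state = step 4 state; never stabilizes
  -> state at step 30: (30-4) mod 2 = 0, same as step 4 -> [9 7 7 10 7]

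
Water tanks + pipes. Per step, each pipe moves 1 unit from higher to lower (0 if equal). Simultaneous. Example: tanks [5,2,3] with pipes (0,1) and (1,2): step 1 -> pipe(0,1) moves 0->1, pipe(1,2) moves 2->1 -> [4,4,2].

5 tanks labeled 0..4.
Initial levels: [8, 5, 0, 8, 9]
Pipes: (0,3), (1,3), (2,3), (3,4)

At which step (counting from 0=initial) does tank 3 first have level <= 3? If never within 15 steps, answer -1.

Step 1: flows [0=3,3->1,3->2,4->3] -> levels [8 6 1 7 8]
Step 2: flows [0->3,3->1,3->2,4->3] -> levels [7 7 2 7 7]
Step 3: flows [0=3,1=3,3->2,3=4] -> levels [7 7 3 6 7]
Step 4: flows [0->3,1->3,3->2,4->3] -> levels [6 6 4 8 6]
Step 5: flows [3->0,3->1,3->2,3->4] -> levels [7 7 5 4 7]
Step 6: flows [0->3,1->3,2->3,4->3] -> levels [6 6 4 8 6]
  -> period-2 cycle (repeats step 4); tank 3 never drops to <=3
Tank 3 never reaches <=3 within 15 steps

Answer: -1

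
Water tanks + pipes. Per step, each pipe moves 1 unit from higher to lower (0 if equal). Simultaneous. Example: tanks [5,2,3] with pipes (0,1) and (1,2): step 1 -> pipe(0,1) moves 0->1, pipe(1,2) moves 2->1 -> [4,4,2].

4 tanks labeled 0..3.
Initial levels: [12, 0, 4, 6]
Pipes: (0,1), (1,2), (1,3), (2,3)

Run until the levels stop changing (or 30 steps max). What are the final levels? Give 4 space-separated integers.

Step 1: flows [0->1,2->1,3->1,3->2] -> levels [11 3 4 4]
Step 2: flows [0->1,2->1,3->1,2=3] -> levels [10 6 3 3]
Step 3: flows [0->1,1->2,1->3,2=3] -> levels [9 5 4 4]
Step 4: flows [0->1,1->2,1->3,2=3] -> levels [8 4 5 5]
Step 5: flows [0->1,2->1,3->1,2=3] -> levels [7 7 4 4]
Step 6: flows [0=1,1->2,1->3,2=3] -> levels [7 5 5 5]
Step 7: flows [0->1,1=2,1=3,2=3] -> levels [6 6 5 5]
Step 8: flows [0=1,1->2,1->3,2=3] -> levels [6 4 6 6]
Step 9: flows [0->1,2->1,3->1,2=3] -> levels [5 7 5 5]
Step 10: flows [1->0,1->2,1->3,2=3] -> levels [6 4 6 6]
  -> period-2 cycle: step 10 state = step 8 state; never stabilizes
  -> state at step 30: (30-8) mod 2 = 0, same as step 8 -> [6 4 6 6]

Answer: 6 4 6 6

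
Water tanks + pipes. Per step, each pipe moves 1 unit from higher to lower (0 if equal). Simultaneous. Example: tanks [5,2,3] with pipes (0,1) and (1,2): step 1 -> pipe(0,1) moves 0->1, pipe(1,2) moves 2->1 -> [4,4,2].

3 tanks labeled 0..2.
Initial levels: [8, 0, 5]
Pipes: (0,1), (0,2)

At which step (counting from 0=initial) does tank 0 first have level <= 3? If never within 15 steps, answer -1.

Step 1: flows [0->1,0->2] -> levels [6 1 6]
Step 2: flows [0->1,0=2] -> levels [5 2 6]
Step 3: flows [0->1,2->0] -> levels [5 3 5]
Step 4: flows [0->1,0=2] -> levels [4 4 5]
Step 5: flows [0=1,2->0] -> levels [5 4 4]
Step 6: flows [0->1,0->2] -> levels [3 5 5]
Tank 0 first reaches <=3 at step 6

Answer: 6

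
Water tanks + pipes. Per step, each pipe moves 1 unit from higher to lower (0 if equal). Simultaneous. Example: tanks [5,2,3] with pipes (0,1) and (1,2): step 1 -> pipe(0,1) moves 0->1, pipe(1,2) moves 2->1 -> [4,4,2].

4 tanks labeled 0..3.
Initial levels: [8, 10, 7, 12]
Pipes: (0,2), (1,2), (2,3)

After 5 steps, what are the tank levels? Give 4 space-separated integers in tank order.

Step 1: flows [0->2,1->2,3->2] -> levels [7 9 10 11]
Step 2: flows [2->0,2->1,3->2] -> levels [8 10 9 10]
Step 3: flows [2->0,1->2,3->2] -> levels [9 9 10 9]
Step 4: flows [2->0,2->1,2->3] -> levels [10 10 7 10]
Step 5: flows [0->2,1->2,3->2] -> levels [9 9 10 9]

Answer: 9 9 10 9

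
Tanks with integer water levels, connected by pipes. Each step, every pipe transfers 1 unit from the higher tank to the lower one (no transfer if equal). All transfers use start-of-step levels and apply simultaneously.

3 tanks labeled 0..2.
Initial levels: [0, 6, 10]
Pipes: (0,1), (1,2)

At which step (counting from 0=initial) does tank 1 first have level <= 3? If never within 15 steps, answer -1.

Answer: -1

Derivation:
Step 1: flows [1->0,2->1] -> levels [1 6 9]
Step 2: flows [1->0,2->1] -> levels [2 6 8]
Step 3: flows [1->0,2->1] -> levels [3 6 7]
Step 4: flows [1->0,2->1] -> levels [4 6 6]
Step 5: flows [1->0,1=2] -> levels [5 5 6]
Step 6: flows [0=1,2->1] -> levels [5 6 5]
Step 7: flows [1->0,1->2] -> levels [6 4 6]
Step 8: flows [0->1,2->1] -> levels [5 6 5]
  -> period-2 cycle (repeats step 6); tank 1 never drops to <=3
Tank 1 never reaches <=3 within 15 steps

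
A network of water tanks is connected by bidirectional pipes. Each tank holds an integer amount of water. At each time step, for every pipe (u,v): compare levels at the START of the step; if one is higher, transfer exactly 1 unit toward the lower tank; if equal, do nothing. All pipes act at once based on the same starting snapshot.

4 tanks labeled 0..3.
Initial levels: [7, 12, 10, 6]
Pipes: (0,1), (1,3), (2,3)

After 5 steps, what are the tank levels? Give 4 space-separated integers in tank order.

Step 1: flows [1->0,1->3,2->3] -> levels [8 10 9 8]
Step 2: flows [1->0,1->3,2->3] -> levels [9 8 8 10]
Step 3: flows [0->1,3->1,3->2] -> levels [8 10 9 8]
  -> period-2 cycle: step 3 state = step 1 state
  -> state at step 5: (5-1) mod 2 = 0, same as step 1 -> [8 10 9 8]

Answer: 8 10 9 8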